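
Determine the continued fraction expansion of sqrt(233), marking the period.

[15; (3, 1, 3, 1, 1, 1, 1, 3, 1, 3, 30)]

Write x_i = (sqrt(233) + m_i)/d_i with (m_0, d_0) = (0, 1). a_0 = floor(sqrt(233)) = 15, since 15^2 = 225 <= 233 < 256 = 16^2.
Iterate m_{i+1} = d_i*a_i - m_i, d_{i+1} = (233 - m_{i+1}^2)/d_i, a_{i+1} = floor((a_0 + m_{i+1})/d_{i+1}):
  m_1 = 1*15 - 0 = 15, d_1 = (233 - 15^2)/1 = 8/1 = 8, a_1 = floor((15 + 15)/8) = 3.
  m_2 = 8*3 - 15 = 9, d_2 = (233 - 9^2)/8 = 152/8 = 19, a_2 = floor((15 + 9)/19) = 1.
  m_3 = 19*1 - 9 = 10, d_3 = (233 - 10^2)/19 = 133/19 = 7, a_3 = floor((15 + 10)/7) = 3.
  m_4 = 7*3 - 10 = 11, d_4 = (233 - 11^2)/7 = 112/7 = 16, a_4 = floor((15 + 11)/16) = 1.
  m_5 = 16*1 - 11 = 5, d_5 = (233 - 5^2)/16 = 208/16 = 13, a_5 = floor((15 + 5)/13) = 1.
  m_6 = 13*1 - 5 = 8, d_6 = (233 - 8^2)/13 = 169/13 = 13, a_6 = floor((15 + 8)/13) = 1.
  m_7 = 13*1 - 8 = 5, d_7 = (233 - 5^2)/13 = 208/13 = 16, a_7 = floor((15 + 5)/16) = 1.
  m_8 = 16*1 - 5 = 11, d_8 = (233 - 11^2)/16 = 112/16 = 7, a_8 = floor((15 + 11)/7) = 3.
  m_9 = 7*3 - 11 = 10, d_9 = (233 - 10^2)/7 = 133/7 = 19, a_9 = floor((15 + 10)/19) = 1.
  m_10 = 19*1 - 10 = 9, d_10 = (233 - 9^2)/19 = 152/19 = 8, a_10 = floor((15 + 9)/8) = 3.
  m_11 = 8*3 - 9 = 15, d_11 = (233 - 15^2)/8 = 8/8 = 1, a_11 = floor((15 + 15)/1) = 30.
  m_12 = 1*30 - 15 = 15, d_12 = (233 - 15^2)/1 = 8/1 = 8: (m_12, d_12) = (m_1, d_1) = (15, 8), so from here the quotients repeat a_1, ..., a_11; the period length is 11.
Hence the expansion of sqrt(233) is a_0 = 15 followed by the repeating block 3, 1, 3, 1, 1, 1, 1, 3, 1, 3, 30 (period 11).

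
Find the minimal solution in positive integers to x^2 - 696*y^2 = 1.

First expand sqrt(696) as a continued fraction. With x_i = (sqrt(696) + m_i)/d_i and (m_0, d_0) = (0, 1): a_0 = floor(sqrt(696)) = 26, since 26^2 = 676 <= 696 < 729 = 27^2.
Iterate m_{i+1} = d_i*a_i - m_i, d_{i+1} = (696 - m_{i+1}^2)/d_i, a_{i+1} = floor((a_0 + m_{i+1})/d_{i+1}):
  m_1 = 1*26 - 0 = 26, d_1 = (696 - 26^2)/1 = 20/1 = 20, a_1 = floor((26 + 26)/20) = 2.
  m_2 = 20*2 - 26 = 14, d_2 = (696 - 14^2)/20 = 500/20 = 25, a_2 = floor((26 + 14)/25) = 1.
  m_3 = 25*1 - 14 = 11, d_3 = (696 - 11^2)/25 = 575/25 = 23, a_3 = floor((26 + 11)/23) = 1.
  m_4 = 23*1 - 11 = 12, d_4 = (696 - 12^2)/23 = 552/23 = 24, a_4 = floor((26 + 12)/24) = 1.
  m_5 = 24*1 - 12 = 12, d_5 = (696 - 12^2)/24 = 552/24 = 23, a_5 = floor((26 + 12)/23) = 1.
  m_6 = 23*1 - 12 = 11, d_6 = (696 - 11^2)/23 = 575/23 = 25, a_6 = floor((26 + 11)/25) = 1.
  m_7 = 25*1 - 11 = 14, d_7 = (696 - 14^2)/25 = 500/25 = 20, a_7 = floor((26 + 14)/20) = 2.
  m_8 = 20*2 - 14 = 26, d_8 = (696 - 26^2)/20 = 20/20 = 1, a_8 = floor((26 + 26)/1) = 52.
  m_9 = 1*52 - 26 = 26, d_9 = (696 - 26^2)/1 = 20/1 = 20: (m_9, d_9) = (m_1, d_1) = (26, 20), so from here the quotients repeat a_1, ..., a_8; the period length is 8.
So sqrt(696) = [26; (2, 1, 1, 1, 1, 1, 2, 52)] with period length k = 8.
k is even, so the fundamental solution of x^2 - 696y^2 = 1 is (p_{k-1}, q_{k-1}) = (p_7, q_7); compute convergents through index 7.
Convergents (p_i = a_i*p_{i-1} + p_{i-2}, q_i = a_i*q_{i-1} + q_{i-2} with p_{-2}=0, p_{-1}=1, q_{-2}=1, q_{-1}=0):
  i=0: a_0=26, p_0 = 26*1 + 0 = 26, q_0 = 26*0 + 1 = 1.
  i=1: a_1=2, p_1 = 2*26 + 1 = 53, q_1 = 2*1 + 0 = 2.
  i=2: a_2=1, p_2 = 1*53 + 26 = 79, q_2 = 1*2 + 1 = 3.
  i=3: a_3=1, p_3 = 1*79 + 53 = 132, q_3 = 1*3 + 2 = 5.
  i=4: a_4=1, p_4 = 1*132 + 79 = 211, q_4 = 1*5 + 3 = 8.
  i=5: a_5=1, p_5 = 1*211 + 132 = 343, q_5 = 1*8 + 5 = 13.
  i=6: a_6=1, p_6 = 1*343 + 211 = 554, q_6 = 1*13 + 8 = 21.
  i=7: a_7=2, p_7 = 2*554 + 343 = 1451, q_7 = 2*21 + 13 = 55.
Check: 1451^2 - 696*55^2 = 2105401 - 2105400 = 1, so (x, y) = (1451, 55) solves the equation, and by the theorem it is the least positive solution.

(x, y) = (1451, 55)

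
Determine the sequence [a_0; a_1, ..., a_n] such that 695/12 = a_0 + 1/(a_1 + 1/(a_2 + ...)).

Run the Euclidean algorithm on 695 and 12; the successive quotients are the partial quotients a_0, a_1, ... (each step inverts the fractional part left over by the previous one):
  695 = 57*12 + 11, so a_0 = 57.
  12 = 1*11 + 1, so a_1 = 1.
  11 = 11*1 + 0, so a_2 = 11.
The remainder reaches 0 after 3 divisions, so the expansion has 3 partial quotients, read off in order.

[57; 1, 11]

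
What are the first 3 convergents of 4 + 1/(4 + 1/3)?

4/1, 17/4, 55/13

Using the convergent recurrence p_i = a_i*p_{i-1} + p_{i-2}, q_i = a_i*q_{i-1} + q_{i-2} with p_{-2}=0, p_{-1}=1, q_{-2}=1, q_{-1}=0:
  i=0: a_0=4, p_0 = 4*1 + 0 = 4, q_0 = 4*0 + 1 = 1.
  i=1: a_1=4, p_1 = 4*4 + 1 = 17, q_1 = 4*1 + 0 = 4.
  i=2: a_2=3, p_2 = 3*17 + 4 = 55, q_2 = 3*4 + 1 = 13.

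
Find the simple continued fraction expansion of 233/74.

[3; 6, 1, 2, 1, 2]

Run the Euclidean algorithm on 233 and 74; the successive quotients are the partial quotients a_0, a_1, ... (each step inverts the fractional part left over by the previous one):
  233 = 3*74 + 11, so a_0 = 3.
  74 = 6*11 + 8, so a_1 = 6.
  11 = 1*8 + 3, so a_2 = 1.
  8 = 2*3 + 2, so a_3 = 2.
  3 = 1*2 + 1, so a_4 = 1.
  2 = 2*1 + 0, so a_5 = 2.
The remainder reaches 0 after 6 divisions, so the expansion has 6 partial quotients, read off in order.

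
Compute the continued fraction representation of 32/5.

Run the Euclidean algorithm on 32 and 5; the successive quotients are the partial quotients a_0, a_1, ... (each step inverts the fractional part left over by the previous one):
  32 = 6*5 + 2, so a_0 = 6.
  5 = 2*2 + 1, so a_1 = 2.
  2 = 2*1 + 0, so a_2 = 2.
The remainder reaches 0 after 3 divisions, so the expansion has 3 partial quotients, read off in order.

[6; 2, 2]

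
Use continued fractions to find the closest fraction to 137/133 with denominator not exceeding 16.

Expand x = 137/133 as a continued fraction with the Euclidean algorithm:
  137 = 1*133 + 4, so a_0 = 1.
  133 = 33*4 + 1, so a_1 = 33.
  4 = 4*1 + 0, so a_2 = 4.
so x = [1; 33, 4].
Convergents (p_i = a_i*p_{i-1} + p_{i-2}, q_i = a_i*q_{i-1} + q_{i-2} with p_{-2}=0, p_{-1}=1, q_{-2}=1, q_{-1}=0), until the denominator exceeds 16:
  i=0: a_0=1, p_0 = 1*1 + 0 = 1, q_0 = 1*0 + 1 = 1.
  i=1: a_1=33, p_1 = 33*1 + 1 = 34, q_1 = 33*1 + 0 = 33.
q_1 = 33 > 16, so the last convergent with denominator <= 16 is p_0/q_0 = 1/1.
The closest fraction with denominator <= 16 is either p_0/q_0 or the intermediate fraction (k*p_0 + p_{-1})/(k*q_0 + q_{-1}) with the largest k >= 1 whose denominator stays <= 16; these approach x as k grows, and every other convergent or intermediate fraction in range is farther away.
Largest k: floor((16 - q_{-1})/q_0) = floor((16 - 0)/1) = 16 (using the seeds p_{-1} = 1, q_{-1} = 0).
That gives (16*1 + 1)/(16*1 + 0) = 17/16.
Compare the errors: |x - 1/1| = |137*1 - 1*133|/(133*1) = 4/133, and |x - 17/16| = |137*16 - 17*133|/(133*16) = 69/2128.
Cross-multiplying, 4*2128 = 8512 < 9177 = 69*133, so 4/133 is smaller: the convergent 1/1 is closer to x than 17/16.

1/1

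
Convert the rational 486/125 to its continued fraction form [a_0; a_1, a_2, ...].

Run the Euclidean algorithm on 486 and 125; the successive quotients are the partial quotients a_0, a_1, ... (each step inverts the fractional part left over by the previous one):
  486 = 3*125 + 111, so a_0 = 3.
  125 = 1*111 + 14, so a_1 = 1.
  111 = 7*14 + 13, so a_2 = 7.
  14 = 1*13 + 1, so a_3 = 1.
  13 = 13*1 + 0, so a_4 = 13.
The remainder reaches 0 after 5 divisions, so the expansion has 5 partial quotients, read off in order.

[3; 1, 7, 1, 13]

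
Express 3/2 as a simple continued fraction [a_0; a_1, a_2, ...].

Run the Euclidean algorithm on 3 and 2; the successive quotients are the partial quotients a_0, a_1, ... (each step inverts the fractional part left over by the previous one):
  3 = 1*2 + 1, so a_0 = 1.
  2 = 2*1 + 0, so a_1 = 2.
The remainder reaches 0 after 2 divisions, so the expansion has 2 partial quotients, read off in order.

[1; 2]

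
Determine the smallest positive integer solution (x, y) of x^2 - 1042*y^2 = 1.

First expand sqrt(1042) as a continued fraction. With x_i = (sqrt(1042) + m_i)/d_i and (m_0, d_0) = (0, 1): a_0 = floor(sqrt(1042)) = 32, since 32^2 = 1024 <= 1042 < 1089 = 33^2.
Iterate m_{i+1} = d_i*a_i - m_i, d_{i+1} = (1042 - m_{i+1}^2)/d_i, a_{i+1} = floor((a_0 + m_{i+1})/d_{i+1}):
  m_1 = 1*32 - 0 = 32, d_1 = (1042 - 32^2)/1 = 18/1 = 18, a_1 = floor((32 + 32)/18) = 3.
  m_2 = 18*3 - 32 = 22, d_2 = (1042 - 22^2)/18 = 558/18 = 31, a_2 = floor((32 + 22)/31) = 1.
  m_3 = 31*1 - 22 = 9, d_3 = (1042 - 9^2)/31 = 961/31 = 31, a_3 = floor((32 + 9)/31) = 1.
  m_4 = 31*1 - 9 = 22, d_4 = (1042 - 22^2)/31 = 558/31 = 18, a_4 = floor((32 + 22)/18) = 3.
  m_5 = 18*3 - 22 = 32, d_5 = (1042 - 32^2)/18 = 18/18 = 1, a_5 = floor((32 + 32)/1) = 64.
  m_6 = 1*64 - 32 = 32, d_6 = (1042 - 32^2)/1 = 18/1 = 18: (m_6, d_6) = (m_1, d_1) = (32, 18), so from here the quotients repeat a_1, ..., a_5; the period length is 5.
So sqrt(1042) = [32; (3, 1, 1, 3, 64)] with period length k = 5.
k is odd, so (p_{k-1}, q_{k-1}) only solves x^2 - 1042y^2 = -1 and the fundamental solution of x^2 - 1042y^2 = 1 is (p_{2k-1}, q_{2k-1}) = (p_9, q_9); compute convergents through index 9, running through the period twice.
Convergents (p_i = a_i*p_{i-1} + p_{i-2}, q_i = a_i*q_{i-1} + q_{i-2} with p_{-2}=0, p_{-1}=1, q_{-2}=1, q_{-1}=0):
  i=0: a_0=32, p_0 = 32*1 + 0 = 32, q_0 = 32*0 + 1 = 1.
  i=1: a_1=3, p_1 = 3*32 + 1 = 97, q_1 = 3*1 + 0 = 3.
  i=2: a_2=1, p_2 = 1*97 + 32 = 129, q_2 = 1*3 + 1 = 4.
  i=3: a_3=1, p_3 = 1*129 + 97 = 226, q_3 = 1*4 + 3 = 7.
  i=4: a_4=3, p_4 = 3*226 + 129 = 807, q_4 = 3*7 + 4 = 25.
  i=5: a_5=64, p_5 = 64*807 + 226 = 51874, q_5 = 64*25 + 7 = 1607.
  i=6: a_6=3, p_6 = 3*51874 + 807 = 156429, q_6 = 3*1607 + 25 = 4846.
  i=7: a_7=1, p_7 = 1*156429 + 51874 = 208303, q_7 = 1*4846 + 1607 = 6453.
  i=8: a_8=1, p_8 = 1*208303 + 156429 = 364732, q_8 = 1*6453 + 4846 = 11299.
  i=9: a_9=3, p_9 = 3*364732 + 208303 = 1302499, q_9 = 3*11299 + 6453 = 40350.
Indeed p_4^2 - 1042*q_4^2 = 651249 - 651250 = -1, not +1.
Check: 1302499^2 - 1042*40350^2 = 1696503645001 - 1696503645000 = 1, so (x, y) = (1302499, 40350) solves the equation, and by the theorem it is the least positive solution.

(x, y) = (1302499, 40350)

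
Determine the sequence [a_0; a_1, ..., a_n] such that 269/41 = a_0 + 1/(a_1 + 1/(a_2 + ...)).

[6; 1, 1, 3, 1, 1, 2]

Run the Euclidean algorithm on 269 and 41; the successive quotients are the partial quotients a_0, a_1, ... (each step inverts the fractional part left over by the previous one):
  269 = 6*41 + 23, so a_0 = 6.
  41 = 1*23 + 18, so a_1 = 1.
  23 = 1*18 + 5, so a_2 = 1.
  18 = 3*5 + 3, so a_3 = 3.
  5 = 1*3 + 2, so a_4 = 1.
  3 = 1*2 + 1, so a_5 = 1.
  2 = 2*1 + 0, so a_6 = 2.
The remainder reaches 0 after 7 divisions, so the expansion has 7 partial quotients, read off in order.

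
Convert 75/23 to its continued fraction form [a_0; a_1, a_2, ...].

Run the Euclidean algorithm on 75 and 23; the successive quotients are the partial quotients a_0, a_1, ... (each step inverts the fractional part left over by the previous one):
  75 = 3*23 + 6, so a_0 = 3.
  23 = 3*6 + 5, so a_1 = 3.
  6 = 1*5 + 1, so a_2 = 1.
  5 = 5*1 + 0, so a_3 = 5.
The remainder reaches 0 after 4 divisions, so the expansion has 4 partial quotients, read off in order.

[3; 3, 1, 5]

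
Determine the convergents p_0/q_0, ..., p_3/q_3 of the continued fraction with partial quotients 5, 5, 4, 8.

5/1, 26/5, 109/21, 898/173

Using the convergent recurrence p_i = a_i*p_{i-1} + p_{i-2}, q_i = a_i*q_{i-1} + q_{i-2} with p_{-2}=0, p_{-1}=1, q_{-2}=1, q_{-1}=0:
  i=0: a_0=5, p_0 = 5*1 + 0 = 5, q_0 = 5*0 + 1 = 1.
  i=1: a_1=5, p_1 = 5*5 + 1 = 26, q_1 = 5*1 + 0 = 5.
  i=2: a_2=4, p_2 = 4*26 + 5 = 109, q_2 = 4*5 + 1 = 21.
  i=3: a_3=8, p_3 = 8*109 + 26 = 898, q_3 = 8*21 + 5 = 173.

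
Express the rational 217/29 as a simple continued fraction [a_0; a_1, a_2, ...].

Run the Euclidean algorithm on 217 and 29; the successive quotients are the partial quotients a_0, a_1, ... (each step inverts the fractional part left over by the previous one):
  217 = 7*29 + 14, so a_0 = 7.
  29 = 2*14 + 1, so a_1 = 2.
  14 = 14*1 + 0, so a_2 = 14.
The remainder reaches 0 after 3 divisions, so the expansion has 3 partial quotients, read off in order.

[7; 2, 14]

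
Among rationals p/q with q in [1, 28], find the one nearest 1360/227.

6/1

Expand x = 1360/227 as a continued fraction with the Euclidean algorithm:
  1360 = 5*227 + 225, so a_0 = 5.
  227 = 1*225 + 2, so a_1 = 1.
  225 = 112*2 + 1, so a_2 = 112.
  2 = 2*1 + 0, so a_3 = 2.
so x = [5; 1, 112, 2].
Convergents (p_i = a_i*p_{i-1} + p_{i-2}, q_i = a_i*q_{i-1} + q_{i-2} with p_{-2}=0, p_{-1}=1, q_{-2}=1, q_{-1}=0), until the denominator exceeds 28:
  i=0: a_0=5, p_0 = 5*1 + 0 = 5, q_0 = 5*0 + 1 = 1.
  i=1: a_1=1, p_1 = 1*5 + 1 = 6, q_1 = 1*1 + 0 = 1.
  i=2: a_2=112, p_2 = 112*6 + 5 = 677, q_2 = 112*1 + 1 = 113.
q_2 = 113 > 28, so the last convergent with denominator <= 28 is p_1/q_1 = 6/1.
The closest fraction with denominator <= 28 is either p_1/q_1 or the intermediate fraction (k*p_1 + p_0)/(k*q_1 + q_0) with the largest k >= 1 whose denominator stays <= 28; these approach x as k grows, and every other convergent or intermediate fraction in range is farther away.
Largest k: floor((28 - q_0)/q_1) = floor((28 - 1)/1) = 27.
That gives (27*6 + 5)/(27*1 + 1) = 167/28.
Compare the errors: |x - 6/1| = |1360*1 - 6*227|/(227*1) = 2/227, and |x - 167/28| = |1360*28 - 167*227|/(227*28) = 171/6356.
Cross-multiplying, 2*6356 = 12712 < 38817 = 171*227, so 2/227 is smaller: the convergent 6/1 is closer to x than 167/28.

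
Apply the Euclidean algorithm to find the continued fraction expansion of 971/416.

Run the Euclidean algorithm on 971 and 416; the successive quotients are the partial quotients a_0, a_1, ... (each step inverts the fractional part left over by the previous one):
  971 = 2*416 + 139, so a_0 = 2.
  416 = 2*139 + 138, so a_1 = 2.
  139 = 1*138 + 1, so a_2 = 1.
  138 = 138*1 + 0, so a_3 = 138.
The remainder reaches 0 after 4 divisions, so the expansion has 4 partial quotients, read off in order.

[2; 2, 1, 138]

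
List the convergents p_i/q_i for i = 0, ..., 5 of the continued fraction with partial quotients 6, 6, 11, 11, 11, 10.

Using the convergent recurrence p_i = a_i*p_{i-1} + p_{i-2}, q_i = a_i*q_{i-1} + q_{i-2} with p_{-2}=0, p_{-1}=1, q_{-2}=1, q_{-1}=0:
  i=0: a_0=6, p_0 = 6*1 + 0 = 6, q_0 = 6*0 + 1 = 1.
  i=1: a_1=6, p_1 = 6*6 + 1 = 37, q_1 = 6*1 + 0 = 6.
  i=2: a_2=11, p_2 = 11*37 + 6 = 413, q_2 = 11*6 + 1 = 67.
  i=3: a_3=11, p_3 = 11*413 + 37 = 4580, q_3 = 11*67 + 6 = 743.
  i=4: a_4=11, p_4 = 11*4580 + 413 = 50793, q_4 = 11*743 + 67 = 8240.
  i=5: a_5=10, p_5 = 10*50793 + 4580 = 512510, q_5 = 10*8240 + 743 = 83143.

6/1, 37/6, 413/67, 4580/743, 50793/8240, 512510/83143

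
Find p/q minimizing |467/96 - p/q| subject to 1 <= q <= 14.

Expand x = 467/96 as a continued fraction with the Euclidean algorithm:
  467 = 4*96 + 83, so a_0 = 4.
  96 = 1*83 + 13, so a_1 = 1.
  83 = 6*13 + 5, so a_2 = 6.
  13 = 2*5 + 3, so a_3 = 2.
  5 = 1*3 + 2, so a_4 = 1.
  3 = 1*2 + 1, so a_5 = 1.
  2 = 2*1 + 0, so a_6 = 2.
so x = [4; 1, 6, 2, 1, 1, 2].
Convergents (p_i = a_i*p_{i-1} + p_{i-2}, q_i = a_i*q_{i-1} + q_{i-2} with p_{-2}=0, p_{-1}=1, q_{-2}=1, q_{-1}=0), until the denominator exceeds 14:
  i=0: a_0=4, p_0 = 4*1 + 0 = 4, q_0 = 4*0 + 1 = 1.
  i=1: a_1=1, p_1 = 1*4 + 1 = 5, q_1 = 1*1 + 0 = 1.
  i=2: a_2=6, p_2 = 6*5 + 4 = 34, q_2 = 6*1 + 1 = 7.
  i=3: a_3=2, p_3 = 2*34 + 5 = 73, q_3 = 2*7 + 1 = 15.
q_3 = 15 > 14, so the last convergent with denominator <= 14 is p_2/q_2 = 34/7.
The closest fraction with denominator <= 14 is either p_2/q_2 or the intermediate fraction (k*p_2 + p_1)/(k*q_2 + q_1) with the largest k >= 1 whose denominator stays <= 14; these approach x as k grows, and every other convergent or intermediate fraction in range is farther away.
Largest k: floor((14 - q_1)/q_2) = floor((14 - 1)/7) = 1.
That gives (1*34 + 5)/(1*7 + 1) = 39/8.
Compare the errors: |x - 34/7| = |467*7 - 34*96|/(96*7) = 5/672, and |x - 39/8| = |467*8 - 39*96|/(96*8) = 8/768.
Cross-multiplying, 5*768 = 3840 < 5376 = 8*672, so 5/672 is smaller: the convergent 34/7 is closer to x than 39/8.

34/7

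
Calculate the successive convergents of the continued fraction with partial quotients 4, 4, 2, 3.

4/1, 17/4, 38/9, 131/31

Using the convergent recurrence p_i = a_i*p_{i-1} + p_{i-2}, q_i = a_i*q_{i-1} + q_{i-2} with p_{-2}=0, p_{-1}=1, q_{-2}=1, q_{-1}=0:
  i=0: a_0=4, p_0 = 4*1 + 0 = 4, q_0 = 4*0 + 1 = 1.
  i=1: a_1=4, p_1 = 4*4 + 1 = 17, q_1 = 4*1 + 0 = 4.
  i=2: a_2=2, p_2 = 2*17 + 4 = 38, q_2 = 2*4 + 1 = 9.
  i=3: a_3=3, p_3 = 3*38 + 17 = 131, q_3 = 3*9 + 4 = 31.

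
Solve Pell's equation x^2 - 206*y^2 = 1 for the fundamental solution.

(x, y) = (59535, 4148)

First expand sqrt(206) as a continued fraction. With x_i = (sqrt(206) + m_i)/d_i and (m_0, d_0) = (0, 1): a_0 = floor(sqrt(206)) = 14, since 14^2 = 196 <= 206 < 225 = 15^2.
Iterate m_{i+1} = d_i*a_i - m_i, d_{i+1} = (206 - m_{i+1}^2)/d_i, a_{i+1} = floor((a_0 + m_{i+1})/d_{i+1}):
  m_1 = 1*14 - 0 = 14, d_1 = (206 - 14^2)/1 = 10/1 = 10, a_1 = floor((14 + 14)/10) = 2.
  m_2 = 10*2 - 14 = 6, d_2 = (206 - 6^2)/10 = 170/10 = 17, a_2 = floor((14 + 6)/17) = 1.
  m_3 = 17*1 - 6 = 11, d_3 = (206 - 11^2)/17 = 85/17 = 5, a_3 = floor((14 + 11)/5) = 5.
  m_4 = 5*5 - 11 = 14, d_4 = (206 - 14^2)/5 = 10/5 = 2, a_4 = floor((14 + 14)/2) = 14.
  m_5 = 2*14 - 14 = 14, d_5 = (206 - 14^2)/2 = 10/2 = 5, a_5 = floor((14 + 14)/5) = 5.
  m_6 = 5*5 - 14 = 11, d_6 = (206 - 11^2)/5 = 85/5 = 17, a_6 = floor((14 + 11)/17) = 1.
  m_7 = 17*1 - 11 = 6, d_7 = (206 - 6^2)/17 = 170/17 = 10, a_7 = floor((14 + 6)/10) = 2.
  m_8 = 10*2 - 6 = 14, d_8 = (206 - 14^2)/10 = 10/10 = 1, a_8 = floor((14 + 14)/1) = 28.
  m_9 = 1*28 - 14 = 14, d_9 = (206 - 14^2)/1 = 10/1 = 10: (m_9, d_9) = (m_1, d_1) = (14, 10), so from here the quotients repeat a_1, ..., a_8; the period length is 8.
So sqrt(206) = [14; (2, 1, 5, 14, 5, 1, 2, 28)] with period length k = 8.
k is even, so the fundamental solution of x^2 - 206y^2 = 1 is (p_{k-1}, q_{k-1}) = (p_7, q_7); compute convergents through index 7.
Convergents (p_i = a_i*p_{i-1} + p_{i-2}, q_i = a_i*q_{i-1} + q_{i-2} with p_{-2}=0, p_{-1}=1, q_{-2}=1, q_{-1}=0):
  i=0: a_0=14, p_0 = 14*1 + 0 = 14, q_0 = 14*0 + 1 = 1.
  i=1: a_1=2, p_1 = 2*14 + 1 = 29, q_1 = 2*1 + 0 = 2.
  i=2: a_2=1, p_2 = 1*29 + 14 = 43, q_2 = 1*2 + 1 = 3.
  i=3: a_3=5, p_3 = 5*43 + 29 = 244, q_3 = 5*3 + 2 = 17.
  i=4: a_4=14, p_4 = 14*244 + 43 = 3459, q_4 = 14*17 + 3 = 241.
  i=5: a_5=5, p_5 = 5*3459 + 244 = 17539, q_5 = 5*241 + 17 = 1222.
  i=6: a_6=1, p_6 = 1*17539 + 3459 = 20998, q_6 = 1*1222 + 241 = 1463.
  i=7: a_7=2, p_7 = 2*20998 + 17539 = 59535, q_7 = 2*1463 + 1222 = 4148.
Check: 59535^2 - 206*4148^2 = 3544416225 - 3544416224 = 1, so (x, y) = (59535, 4148) solves the equation, and by the theorem it is the least positive solution.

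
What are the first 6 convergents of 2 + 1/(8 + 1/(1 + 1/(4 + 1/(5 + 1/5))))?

2/1, 17/8, 19/9, 93/44, 484/229, 2513/1189

Using the convergent recurrence p_i = a_i*p_{i-1} + p_{i-2}, q_i = a_i*q_{i-1} + q_{i-2} with p_{-2}=0, p_{-1}=1, q_{-2}=1, q_{-1}=0:
  i=0: a_0=2, p_0 = 2*1 + 0 = 2, q_0 = 2*0 + 1 = 1.
  i=1: a_1=8, p_1 = 8*2 + 1 = 17, q_1 = 8*1 + 0 = 8.
  i=2: a_2=1, p_2 = 1*17 + 2 = 19, q_2 = 1*8 + 1 = 9.
  i=3: a_3=4, p_3 = 4*19 + 17 = 93, q_3 = 4*9 + 8 = 44.
  i=4: a_4=5, p_4 = 5*93 + 19 = 484, q_4 = 5*44 + 9 = 229.
  i=5: a_5=5, p_5 = 5*484 + 93 = 2513, q_5 = 5*229 + 44 = 1189.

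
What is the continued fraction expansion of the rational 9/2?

[4; 2]

Run the Euclidean algorithm on 9 and 2; the successive quotients are the partial quotients a_0, a_1, ... (each step inverts the fractional part left over by the previous one):
  9 = 4*2 + 1, so a_0 = 4.
  2 = 2*1 + 0, so a_1 = 2.
The remainder reaches 0 after 2 divisions, so the expansion has 2 partial quotients, read off in order.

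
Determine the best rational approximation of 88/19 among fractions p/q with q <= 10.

37/8

Expand x = 88/19 as a continued fraction with the Euclidean algorithm:
  88 = 4*19 + 12, so a_0 = 4.
  19 = 1*12 + 7, so a_1 = 1.
  12 = 1*7 + 5, so a_2 = 1.
  7 = 1*5 + 2, so a_3 = 1.
  5 = 2*2 + 1, so a_4 = 2.
  2 = 2*1 + 0, so a_5 = 2.
so x = [4; 1, 1, 1, 2, 2].
Convergents (p_i = a_i*p_{i-1} + p_{i-2}, q_i = a_i*q_{i-1} + q_{i-2} with p_{-2}=0, p_{-1}=1, q_{-2}=1, q_{-1}=0), until the denominator exceeds 10:
  i=0: a_0=4, p_0 = 4*1 + 0 = 4, q_0 = 4*0 + 1 = 1.
  i=1: a_1=1, p_1 = 1*4 + 1 = 5, q_1 = 1*1 + 0 = 1.
  i=2: a_2=1, p_2 = 1*5 + 4 = 9, q_2 = 1*1 + 1 = 2.
  i=3: a_3=1, p_3 = 1*9 + 5 = 14, q_3 = 1*2 + 1 = 3.
  i=4: a_4=2, p_4 = 2*14 + 9 = 37, q_4 = 2*3 + 2 = 8.
  i=5: a_5=2, p_5 = 2*37 + 14 = 88, q_5 = 2*8 + 3 = 19.
q_5 = 19 > 10, so the last convergent with denominator <= 10 is p_4/q_4 = 37/8.
The closest fraction with denominator <= 10 is either p_4/q_4 or the intermediate fraction (k*p_4 + p_3)/(k*q_4 + q_3) with the largest k >= 1 whose denominator stays <= 10; these approach x as k grows, and every other convergent or intermediate fraction in range is farther away.
Largest k: floor((10 - q_3)/q_4) = floor((10 - 3)/8) = 0.
Since k = 0, no intermediate fraction beyond p_4/q_4 has denominator <= 10, so the convergent 37/8 is the closest (its error is |88*8 - 37*19|/(19*8) = 1/152).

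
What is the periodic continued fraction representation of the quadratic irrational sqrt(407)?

Write x_i = (sqrt(407) + m_i)/d_i with (m_0, d_0) = (0, 1). a_0 = floor(sqrt(407)) = 20, since 20^2 = 400 <= 407 < 441 = 21^2.
Iterate m_{i+1} = d_i*a_i - m_i, d_{i+1} = (407 - m_{i+1}^2)/d_i, a_{i+1} = floor((a_0 + m_{i+1})/d_{i+1}):
  m_1 = 1*20 - 0 = 20, d_1 = (407 - 20^2)/1 = 7/1 = 7, a_1 = floor((20 + 20)/7) = 5.
  m_2 = 7*5 - 20 = 15, d_2 = (407 - 15^2)/7 = 182/7 = 26, a_2 = floor((20 + 15)/26) = 1.
  m_3 = 26*1 - 15 = 11, d_3 = (407 - 11^2)/26 = 286/26 = 11, a_3 = floor((20 + 11)/11) = 2.
  m_4 = 11*2 - 11 = 11, d_4 = (407 - 11^2)/11 = 286/11 = 26, a_4 = floor((20 + 11)/26) = 1.
  m_5 = 26*1 - 11 = 15, d_5 = (407 - 15^2)/26 = 182/26 = 7, a_5 = floor((20 + 15)/7) = 5.
  m_6 = 7*5 - 15 = 20, d_6 = (407 - 20^2)/7 = 7/7 = 1, a_6 = floor((20 + 20)/1) = 40.
  m_7 = 1*40 - 20 = 20, d_7 = (407 - 20^2)/1 = 7/1 = 7: (m_7, d_7) = (m_1, d_1) = (20, 7), so from here the quotients repeat a_1, ..., a_6; the period length is 6.
Hence the expansion of sqrt(407) is a_0 = 20 followed by the repeating block 5, 1, 2, 1, 5, 40 (period 6).

[20; (5, 1, 2, 1, 5, 40)]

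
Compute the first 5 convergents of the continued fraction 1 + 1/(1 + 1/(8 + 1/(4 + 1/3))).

1/1, 2/1, 17/9, 70/37, 227/120

Using the convergent recurrence p_i = a_i*p_{i-1} + p_{i-2}, q_i = a_i*q_{i-1} + q_{i-2} with p_{-2}=0, p_{-1}=1, q_{-2}=1, q_{-1}=0:
  i=0: a_0=1, p_0 = 1*1 + 0 = 1, q_0 = 1*0 + 1 = 1.
  i=1: a_1=1, p_1 = 1*1 + 1 = 2, q_1 = 1*1 + 0 = 1.
  i=2: a_2=8, p_2 = 8*2 + 1 = 17, q_2 = 8*1 + 1 = 9.
  i=3: a_3=4, p_3 = 4*17 + 2 = 70, q_3 = 4*9 + 1 = 37.
  i=4: a_4=3, p_4 = 3*70 + 17 = 227, q_4 = 3*37 + 9 = 120.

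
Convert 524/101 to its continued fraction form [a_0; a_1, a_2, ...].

Run the Euclidean algorithm on 524 and 101; the successive quotients are the partial quotients a_0, a_1, ... (each step inverts the fractional part left over by the previous one):
  524 = 5*101 + 19, so a_0 = 5.
  101 = 5*19 + 6, so a_1 = 5.
  19 = 3*6 + 1, so a_2 = 3.
  6 = 6*1 + 0, so a_3 = 6.
The remainder reaches 0 after 4 divisions, so the expansion has 4 partial quotients, read off in order.

[5; 5, 3, 6]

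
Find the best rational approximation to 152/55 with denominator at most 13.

36/13

Expand x = 152/55 as a continued fraction with the Euclidean algorithm:
  152 = 2*55 + 42, so a_0 = 2.
  55 = 1*42 + 13, so a_1 = 1.
  42 = 3*13 + 3, so a_2 = 3.
  13 = 4*3 + 1, so a_3 = 4.
  3 = 3*1 + 0, so a_4 = 3.
so x = [2; 1, 3, 4, 3].
Convergents (p_i = a_i*p_{i-1} + p_{i-2}, q_i = a_i*q_{i-1} + q_{i-2} with p_{-2}=0, p_{-1}=1, q_{-2}=1, q_{-1}=0), until the denominator exceeds 13:
  i=0: a_0=2, p_0 = 2*1 + 0 = 2, q_0 = 2*0 + 1 = 1.
  i=1: a_1=1, p_1 = 1*2 + 1 = 3, q_1 = 1*1 + 0 = 1.
  i=2: a_2=3, p_2 = 3*3 + 2 = 11, q_2 = 3*1 + 1 = 4.
  i=3: a_3=4, p_3 = 4*11 + 3 = 47, q_3 = 4*4 + 1 = 17.
q_3 = 17 > 13, so the last convergent with denominator <= 13 is p_2/q_2 = 11/4.
The closest fraction with denominator <= 13 is either p_2/q_2 or the intermediate fraction (k*p_2 + p_1)/(k*q_2 + q_1) with the largest k >= 1 whose denominator stays <= 13; these approach x as k grows, and every other convergent or intermediate fraction in range is farther away.
Largest k: floor((13 - q_1)/q_2) = floor((13 - 1)/4) = 3.
That gives (3*11 + 3)/(3*4 + 1) = 36/13.
Compare the errors: |x - 11/4| = |152*4 - 11*55|/(55*4) = 3/220, and |x - 36/13| = |152*13 - 36*55|/(55*13) = 4/715.
Cross-multiplying, 4*220 = 880 < 2145 = 3*715, so 4/715 is smaller: the intermediate fraction 36/13 is closer to x than 11/4.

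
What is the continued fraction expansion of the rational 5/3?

Run the Euclidean algorithm on 5 and 3; the successive quotients are the partial quotients a_0, a_1, ... (each step inverts the fractional part left over by the previous one):
  5 = 1*3 + 2, so a_0 = 1.
  3 = 1*2 + 1, so a_1 = 1.
  2 = 2*1 + 0, so a_2 = 2.
The remainder reaches 0 after 3 divisions, so the expansion has 3 partial quotients, read off in order.

[1; 1, 2]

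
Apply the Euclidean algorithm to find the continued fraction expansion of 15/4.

[3; 1, 3]

Run the Euclidean algorithm on 15 and 4; the successive quotients are the partial quotients a_0, a_1, ... (each step inverts the fractional part left over by the previous one):
  15 = 3*4 + 3, so a_0 = 3.
  4 = 1*3 + 1, so a_1 = 1.
  3 = 3*1 + 0, so a_2 = 3.
The remainder reaches 0 after 3 divisions, so the expansion has 3 partial quotients, read off in order.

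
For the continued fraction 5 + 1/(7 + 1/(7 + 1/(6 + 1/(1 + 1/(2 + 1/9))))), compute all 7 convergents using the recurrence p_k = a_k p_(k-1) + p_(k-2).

Using the convergent recurrence p_i = a_i*p_{i-1} + p_{i-2}, q_i = a_i*q_{i-1} + q_{i-2} with p_{-2}=0, p_{-1}=1, q_{-2}=1, q_{-1}=0:
  i=0: a_0=5, p_0 = 5*1 + 0 = 5, q_0 = 5*0 + 1 = 1.
  i=1: a_1=7, p_1 = 7*5 + 1 = 36, q_1 = 7*1 + 0 = 7.
  i=2: a_2=7, p_2 = 7*36 + 5 = 257, q_2 = 7*7 + 1 = 50.
  i=3: a_3=6, p_3 = 6*257 + 36 = 1578, q_3 = 6*50 + 7 = 307.
  i=4: a_4=1, p_4 = 1*1578 + 257 = 1835, q_4 = 1*307 + 50 = 357.
  i=5: a_5=2, p_5 = 2*1835 + 1578 = 5248, q_5 = 2*357 + 307 = 1021.
  i=6: a_6=9, p_6 = 9*5248 + 1835 = 49067, q_6 = 9*1021 + 357 = 9546.

5/1, 36/7, 257/50, 1578/307, 1835/357, 5248/1021, 49067/9546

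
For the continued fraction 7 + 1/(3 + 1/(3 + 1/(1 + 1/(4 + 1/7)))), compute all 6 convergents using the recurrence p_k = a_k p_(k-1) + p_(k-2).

Using the convergent recurrence p_i = a_i*p_{i-1} + p_{i-2}, q_i = a_i*q_{i-1} + q_{i-2} with p_{-2}=0, p_{-1}=1, q_{-2}=1, q_{-1}=0:
  i=0: a_0=7, p_0 = 7*1 + 0 = 7, q_0 = 7*0 + 1 = 1.
  i=1: a_1=3, p_1 = 3*7 + 1 = 22, q_1 = 3*1 + 0 = 3.
  i=2: a_2=3, p_2 = 3*22 + 7 = 73, q_2 = 3*3 + 1 = 10.
  i=3: a_3=1, p_3 = 1*73 + 22 = 95, q_3 = 1*10 + 3 = 13.
  i=4: a_4=4, p_4 = 4*95 + 73 = 453, q_4 = 4*13 + 10 = 62.
  i=5: a_5=7, p_5 = 7*453 + 95 = 3266, q_5 = 7*62 + 13 = 447.

7/1, 22/3, 73/10, 95/13, 453/62, 3266/447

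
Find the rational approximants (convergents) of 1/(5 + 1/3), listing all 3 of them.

Using the convergent recurrence p_i = a_i*p_{i-1} + p_{i-2}, q_i = a_i*q_{i-1} + q_{i-2} with p_{-2}=0, p_{-1}=1, q_{-2}=1, q_{-1}=0:
  i=0: a_0=0, p_0 = 0*1 + 0 = 0, q_0 = 0*0 + 1 = 1.
  i=1: a_1=5, p_1 = 5*0 + 1 = 1, q_1 = 5*1 + 0 = 5.
  i=2: a_2=3, p_2 = 3*1 + 0 = 3, q_2 = 3*5 + 1 = 16.

0/1, 1/5, 3/16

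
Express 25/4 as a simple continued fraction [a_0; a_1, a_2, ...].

[6; 4]

Run the Euclidean algorithm on 25 and 4; the successive quotients are the partial quotients a_0, a_1, ... (each step inverts the fractional part left over by the previous one):
  25 = 6*4 + 1, so a_0 = 6.
  4 = 4*1 + 0, so a_1 = 4.
The remainder reaches 0 after 2 divisions, so the expansion has 2 partial quotients, read off in order.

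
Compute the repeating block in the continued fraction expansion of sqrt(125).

[11; (5, 1, 1, 5, 22)]

Write x_i = (sqrt(125) + m_i)/d_i with (m_0, d_0) = (0, 1). a_0 = floor(sqrt(125)) = 11, since 11^2 = 121 <= 125 < 144 = 12^2.
Iterate m_{i+1} = d_i*a_i - m_i, d_{i+1} = (125 - m_{i+1}^2)/d_i, a_{i+1} = floor((a_0 + m_{i+1})/d_{i+1}):
  m_1 = 1*11 - 0 = 11, d_1 = (125 - 11^2)/1 = 4/1 = 4, a_1 = floor((11 + 11)/4) = 5.
  m_2 = 4*5 - 11 = 9, d_2 = (125 - 9^2)/4 = 44/4 = 11, a_2 = floor((11 + 9)/11) = 1.
  m_3 = 11*1 - 9 = 2, d_3 = (125 - 2^2)/11 = 121/11 = 11, a_3 = floor((11 + 2)/11) = 1.
  m_4 = 11*1 - 2 = 9, d_4 = (125 - 9^2)/11 = 44/11 = 4, a_4 = floor((11 + 9)/4) = 5.
  m_5 = 4*5 - 9 = 11, d_5 = (125 - 11^2)/4 = 4/4 = 1, a_5 = floor((11 + 11)/1) = 22.
  m_6 = 1*22 - 11 = 11, d_6 = (125 - 11^2)/1 = 4/1 = 4: (m_6, d_6) = (m_1, d_1) = (11, 4), so from here the quotients repeat a_1, ..., a_5; the period length is 5.
Hence the expansion of sqrt(125) is a_0 = 11 followed by the repeating block 5, 1, 1, 5, 22 (period 5).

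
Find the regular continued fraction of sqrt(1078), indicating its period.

Write x_i = (sqrt(1078) + m_i)/d_i with (m_0, d_0) = (0, 1). a_0 = floor(sqrt(1078)) = 32, since 32^2 = 1024 <= 1078 < 1089 = 33^2.
Iterate m_{i+1} = d_i*a_i - m_i, d_{i+1} = (1078 - m_{i+1}^2)/d_i, a_{i+1} = floor((a_0 + m_{i+1})/d_{i+1}):
  m_1 = 1*32 - 0 = 32, d_1 = (1078 - 32^2)/1 = 54/1 = 54, a_1 = floor((32 + 32)/54) = 1.
  m_2 = 54*1 - 32 = 22, d_2 = (1078 - 22^2)/54 = 594/54 = 11, a_2 = floor((32 + 22)/11) = 4.
  m_3 = 11*4 - 22 = 22, d_3 = (1078 - 22^2)/11 = 594/11 = 54, a_3 = floor((32 + 22)/54) = 1.
  m_4 = 54*1 - 22 = 32, d_4 = (1078 - 32^2)/54 = 54/54 = 1, a_4 = floor((32 + 32)/1) = 64.
  m_5 = 1*64 - 32 = 32, d_5 = (1078 - 32^2)/1 = 54/1 = 54: (m_5, d_5) = (m_1, d_1) = (32, 54), so from here the quotients repeat a_1, ..., a_4; the period length is 4.
Hence the expansion of sqrt(1078) is a_0 = 32 followed by the repeating block 1, 4, 1, 64 (period 4).

[32; (1, 4, 1, 64)]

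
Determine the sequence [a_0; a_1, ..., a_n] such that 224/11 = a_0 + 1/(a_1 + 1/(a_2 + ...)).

Run the Euclidean algorithm on 224 and 11; the successive quotients are the partial quotients a_0, a_1, ... (each step inverts the fractional part left over by the previous one):
  224 = 20*11 + 4, so a_0 = 20.
  11 = 2*4 + 3, so a_1 = 2.
  4 = 1*3 + 1, so a_2 = 1.
  3 = 3*1 + 0, so a_3 = 3.
The remainder reaches 0 after 4 divisions, so the expansion has 4 partial quotients, read off in order.

[20; 2, 1, 3]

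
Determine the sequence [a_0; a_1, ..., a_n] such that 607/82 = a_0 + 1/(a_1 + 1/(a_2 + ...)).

Run the Euclidean algorithm on 607 and 82; the successive quotients are the partial quotients a_0, a_1, ... (each step inverts the fractional part left over by the previous one):
  607 = 7*82 + 33, so a_0 = 7.
  82 = 2*33 + 16, so a_1 = 2.
  33 = 2*16 + 1, so a_2 = 2.
  16 = 16*1 + 0, so a_3 = 16.
The remainder reaches 0 after 4 divisions, so the expansion has 4 partial quotients, read off in order.

[7; 2, 2, 16]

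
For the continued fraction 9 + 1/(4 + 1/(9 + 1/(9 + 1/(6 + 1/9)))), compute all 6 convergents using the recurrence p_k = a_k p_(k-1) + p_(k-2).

9/1, 37/4, 342/37, 3115/337, 19032/2059, 174403/18868

Using the convergent recurrence p_i = a_i*p_{i-1} + p_{i-2}, q_i = a_i*q_{i-1} + q_{i-2} with p_{-2}=0, p_{-1}=1, q_{-2}=1, q_{-1}=0:
  i=0: a_0=9, p_0 = 9*1 + 0 = 9, q_0 = 9*0 + 1 = 1.
  i=1: a_1=4, p_1 = 4*9 + 1 = 37, q_1 = 4*1 + 0 = 4.
  i=2: a_2=9, p_2 = 9*37 + 9 = 342, q_2 = 9*4 + 1 = 37.
  i=3: a_3=9, p_3 = 9*342 + 37 = 3115, q_3 = 9*37 + 4 = 337.
  i=4: a_4=6, p_4 = 6*3115 + 342 = 19032, q_4 = 6*337 + 37 = 2059.
  i=5: a_5=9, p_5 = 9*19032 + 3115 = 174403, q_5 = 9*2059 + 337 = 18868.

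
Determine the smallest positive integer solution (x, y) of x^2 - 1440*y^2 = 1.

(x, y) = (721, 19)

First expand sqrt(1440) as a continued fraction. With x_i = (sqrt(1440) + m_i)/d_i and (m_0, d_0) = (0, 1): a_0 = floor(sqrt(1440)) = 37, since 37^2 = 1369 <= 1440 < 1444 = 38^2.
Iterate m_{i+1} = d_i*a_i - m_i, d_{i+1} = (1440 - m_{i+1}^2)/d_i, a_{i+1} = floor((a_0 + m_{i+1})/d_{i+1}):
  m_1 = 1*37 - 0 = 37, d_1 = (1440 - 37^2)/1 = 71/1 = 71, a_1 = floor((37 + 37)/71) = 1.
  m_2 = 71*1 - 37 = 34, d_2 = (1440 - 34^2)/71 = 284/71 = 4, a_2 = floor((37 + 34)/4) = 17.
  m_3 = 4*17 - 34 = 34, d_3 = (1440 - 34^2)/4 = 284/4 = 71, a_3 = floor((37 + 34)/71) = 1.
  m_4 = 71*1 - 34 = 37, d_4 = (1440 - 37^2)/71 = 71/71 = 1, a_4 = floor((37 + 37)/1) = 74.
  m_5 = 1*74 - 37 = 37, d_5 = (1440 - 37^2)/1 = 71/1 = 71: (m_5, d_5) = (m_1, d_1) = (37, 71), so from here the quotients repeat a_1, ..., a_4; the period length is 4.
So sqrt(1440) = [37; (1, 17, 1, 74)] with period length k = 4.
k is even, so the fundamental solution of x^2 - 1440y^2 = 1 is (p_{k-1}, q_{k-1}) = (p_3, q_3); compute convergents through index 3.
Convergents (p_i = a_i*p_{i-1} + p_{i-2}, q_i = a_i*q_{i-1} + q_{i-2} with p_{-2}=0, p_{-1}=1, q_{-2}=1, q_{-1}=0):
  i=0: a_0=37, p_0 = 37*1 + 0 = 37, q_0 = 37*0 + 1 = 1.
  i=1: a_1=1, p_1 = 1*37 + 1 = 38, q_1 = 1*1 + 0 = 1.
  i=2: a_2=17, p_2 = 17*38 + 37 = 683, q_2 = 17*1 + 1 = 18.
  i=3: a_3=1, p_3 = 1*683 + 38 = 721, q_3 = 1*18 + 1 = 19.
Check: 721^2 - 1440*19^2 = 519841 - 519840 = 1, so (x, y) = (721, 19) solves the equation, and by the theorem it is the least positive solution.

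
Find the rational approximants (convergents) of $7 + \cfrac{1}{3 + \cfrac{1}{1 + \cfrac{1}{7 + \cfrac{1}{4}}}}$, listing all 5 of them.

7/1, 22/3, 29/4, 225/31, 929/128

Using the convergent recurrence p_i = a_i*p_{i-1} + p_{i-2}, q_i = a_i*q_{i-1} + q_{i-2} with p_{-2}=0, p_{-1}=1, q_{-2}=1, q_{-1}=0:
  i=0: a_0=7, p_0 = 7*1 + 0 = 7, q_0 = 7*0 + 1 = 1.
  i=1: a_1=3, p_1 = 3*7 + 1 = 22, q_1 = 3*1 + 0 = 3.
  i=2: a_2=1, p_2 = 1*22 + 7 = 29, q_2 = 1*3 + 1 = 4.
  i=3: a_3=7, p_3 = 7*29 + 22 = 225, q_3 = 7*4 + 3 = 31.
  i=4: a_4=4, p_4 = 4*225 + 29 = 929, q_4 = 4*31 + 4 = 128.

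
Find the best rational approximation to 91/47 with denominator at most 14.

27/14

Expand x = 91/47 as a continued fraction with the Euclidean algorithm:
  91 = 1*47 + 44, so a_0 = 1.
  47 = 1*44 + 3, so a_1 = 1.
  44 = 14*3 + 2, so a_2 = 14.
  3 = 1*2 + 1, so a_3 = 1.
  2 = 2*1 + 0, so a_4 = 2.
so x = [1; 1, 14, 1, 2].
Convergents (p_i = a_i*p_{i-1} + p_{i-2}, q_i = a_i*q_{i-1} + q_{i-2} with p_{-2}=0, p_{-1}=1, q_{-2}=1, q_{-1}=0), until the denominator exceeds 14:
  i=0: a_0=1, p_0 = 1*1 + 0 = 1, q_0 = 1*0 + 1 = 1.
  i=1: a_1=1, p_1 = 1*1 + 1 = 2, q_1 = 1*1 + 0 = 1.
  i=2: a_2=14, p_2 = 14*2 + 1 = 29, q_2 = 14*1 + 1 = 15.
q_2 = 15 > 14, so the last convergent with denominator <= 14 is p_1/q_1 = 2/1.
The closest fraction with denominator <= 14 is either p_1/q_1 or the intermediate fraction (k*p_1 + p_0)/(k*q_1 + q_0) with the largest k >= 1 whose denominator stays <= 14; these approach x as k grows, and every other convergent or intermediate fraction in range is farther away.
Largest k: floor((14 - q_0)/q_1) = floor((14 - 1)/1) = 13.
That gives (13*2 + 1)/(13*1 + 1) = 27/14.
Compare the errors: |x - 2/1| = |91*1 - 2*47|/(47*1) = 3/47, and |x - 27/14| = |91*14 - 27*47|/(47*14) = 5/658.
Cross-multiplying, 5*47 = 235 < 1974 = 3*658, so 5/658 is smaller: the intermediate fraction 27/14 is closer to x than 2/1.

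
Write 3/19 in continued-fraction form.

Run the Euclidean algorithm on 3 and 19; the successive quotients are the partial quotients a_0, a_1, ... (each step inverts the fractional part left over by the previous one):
  3 = 0*19 + 3, so a_0 = 0.
  19 = 6*3 + 1, so a_1 = 6.
  3 = 3*1 + 0, so a_2 = 3.
The remainder reaches 0 after 3 divisions, so the expansion has 3 partial quotients, read off in order.

[0; 6, 3]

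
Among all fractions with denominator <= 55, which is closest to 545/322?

22/13

Expand x = 545/322 as a continued fraction with the Euclidean algorithm:
  545 = 1*322 + 223, so a_0 = 1.
  322 = 1*223 + 99, so a_1 = 1.
  223 = 2*99 + 25, so a_2 = 2.
  99 = 3*25 + 24, so a_3 = 3.
  25 = 1*24 + 1, so a_4 = 1.
  24 = 24*1 + 0, so a_5 = 24.
so x = [1; 1, 2, 3, 1, 24].
Convergents (p_i = a_i*p_{i-1} + p_{i-2}, q_i = a_i*q_{i-1} + q_{i-2} with p_{-2}=0, p_{-1}=1, q_{-2}=1, q_{-1}=0), until the denominator exceeds 55:
  i=0: a_0=1, p_0 = 1*1 + 0 = 1, q_0 = 1*0 + 1 = 1.
  i=1: a_1=1, p_1 = 1*1 + 1 = 2, q_1 = 1*1 + 0 = 1.
  i=2: a_2=2, p_2 = 2*2 + 1 = 5, q_2 = 2*1 + 1 = 3.
  i=3: a_3=3, p_3 = 3*5 + 2 = 17, q_3 = 3*3 + 1 = 10.
  i=4: a_4=1, p_4 = 1*17 + 5 = 22, q_4 = 1*10 + 3 = 13.
  i=5: a_5=24, p_5 = 24*22 + 17 = 545, q_5 = 24*13 + 10 = 322.
q_5 = 322 > 55, so the last convergent with denominator <= 55 is p_4/q_4 = 22/13.
The closest fraction with denominator <= 55 is either p_4/q_4 or the intermediate fraction (k*p_4 + p_3)/(k*q_4 + q_3) with the largest k >= 1 whose denominator stays <= 55; these approach x as k grows, and every other convergent or intermediate fraction in range is farther away.
Largest k: floor((55 - q_3)/q_4) = floor((55 - 10)/13) = 3.
That gives (3*22 + 17)/(3*13 + 10) = 83/49.
Compare the errors: |x - 22/13| = |545*13 - 22*322|/(322*13) = 1/4186, and |x - 83/49| = |545*49 - 83*322|/(322*49) = 21/15778.
Cross-multiplying, 1*15778 = 15778 < 87906 = 21*4186, so 1/4186 is smaller: the convergent 22/13 is closer to x than 83/49.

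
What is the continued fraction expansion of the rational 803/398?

[2; 56, 1, 6]

Run the Euclidean algorithm on 803 and 398; the successive quotients are the partial quotients a_0, a_1, ... (each step inverts the fractional part left over by the previous one):
  803 = 2*398 + 7, so a_0 = 2.
  398 = 56*7 + 6, so a_1 = 56.
  7 = 1*6 + 1, so a_2 = 1.
  6 = 6*1 + 0, so a_3 = 6.
The remainder reaches 0 after 4 divisions, so the expansion has 4 partial quotients, read off in order.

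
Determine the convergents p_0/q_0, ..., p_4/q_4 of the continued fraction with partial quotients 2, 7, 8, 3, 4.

2/1, 15/7, 122/57, 381/178, 1646/769

Using the convergent recurrence p_i = a_i*p_{i-1} + p_{i-2}, q_i = a_i*q_{i-1} + q_{i-2} with p_{-2}=0, p_{-1}=1, q_{-2}=1, q_{-1}=0:
  i=0: a_0=2, p_0 = 2*1 + 0 = 2, q_0 = 2*0 + 1 = 1.
  i=1: a_1=7, p_1 = 7*2 + 1 = 15, q_1 = 7*1 + 0 = 7.
  i=2: a_2=8, p_2 = 8*15 + 2 = 122, q_2 = 8*7 + 1 = 57.
  i=3: a_3=3, p_3 = 3*122 + 15 = 381, q_3 = 3*57 + 7 = 178.
  i=4: a_4=4, p_4 = 4*381 + 122 = 1646, q_4 = 4*178 + 57 = 769.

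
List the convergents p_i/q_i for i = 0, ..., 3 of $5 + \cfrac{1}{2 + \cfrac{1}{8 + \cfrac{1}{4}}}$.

Using the convergent recurrence p_i = a_i*p_{i-1} + p_{i-2}, q_i = a_i*q_{i-1} + q_{i-2} with p_{-2}=0, p_{-1}=1, q_{-2}=1, q_{-1}=0:
  i=0: a_0=5, p_0 = 5*1 + 0 = 5, q_0 = 5*0 + 1 = 1.
  i=1: a_1=2, p_1 = 2*5 + 1 = 11, q_1 = 2*1 + 0 = 2.
  i=2: a_2=8, p_2 = 8*11 + 5 = 93, q_2 = 8*2 + 1 = 17.
  i=3: a_3=4, p_3 = 4*93 + 11 = 383, q_3 = 4*17 + 2 = 70.

5/1, 11/2, 93/17, 383/70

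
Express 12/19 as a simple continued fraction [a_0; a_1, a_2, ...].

Run the Euclidean algorithm on 12 and 19; the successive quotients are the partial quotients a_0, a_1, ... (each step inverts the fractional part left over by the previous one):
  12 = 0*19 + 12, so a_0 = 0.
  19 = 1*12 + 7, so a_1 = 1.
  12 = 1*7 + 5, so a_2 = 1.
  7 = 1*5 + 2, so a_3 = 1.
  5 = 2*2 + 1, so a_4 = 2.
  2 = 2*1 + 0, so a_5 = 2.
The remainder reaches 0 after 6 divisions, so the expansion has 6 partial quotients, read off in order.

[0; 1, 1, 1, 2, 2]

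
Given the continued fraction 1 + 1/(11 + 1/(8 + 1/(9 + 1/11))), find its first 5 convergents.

1/1, 12/11, 97/89, 885/812, 9832/9021

Using the convergent recurrence p_i = a_i*p_{i-1} + p_{i-2}, q_i = a_i*q_{i-1} + q_{i-2} with p_{-2}=0, p_{-1}=1, q_{-2}=1, q_{-1}=0:
  i=0: a_0=1, p_0 = 1*1 + 0 = 1, q_0 = 1*0 + 1 = 1.
  i=1: a_1=11, p_1 = 11*1 + 1 = 12, q_1 = 11*1 + 0 = 11.
  i=2: a_2=8, p_2 = 8*12 + 1 = 97, q_2 = 8*11 + 1 = 89.
  i=3: a_3=9, p_3 = 9*97 + 12 = 885, q_3 = 9*89 + 11 = 812.
  i=4: a_4=11, p_4 = 11*885 + 97 = 9832, q_4 = 11*812 + 89 = 9021.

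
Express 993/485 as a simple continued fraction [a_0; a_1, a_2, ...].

Run the Euclidean algorithm on 993 and 485; the successive quotients are the partial quotients a_0, a_1, ... (each step inverts the fractional part left over by the previous one):
  993 = 2*485 + 23, so a_0 = 2.
  485 = 21*23 + 2, so a_1 = 21.
  23 = 11*2 + 1, so a_2 = 11.
  2 = 2*1 + 0, so a_3 = 2.
The remainder reaches 0 after 4 divisions, so the expansion has 4 partial quotients, read off in order.

[2; 21, 11, 2]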